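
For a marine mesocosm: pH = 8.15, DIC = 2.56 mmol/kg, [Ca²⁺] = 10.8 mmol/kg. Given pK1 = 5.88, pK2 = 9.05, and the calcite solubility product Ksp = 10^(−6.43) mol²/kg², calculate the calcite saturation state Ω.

Ω = 8.28

α₂ = 1 / (1 + [H⁺]/K2 + [H⁺]²/(K1K2)) = 1 / (1 + 10^+0.90 + 10^-1.37)
   = 1 / (1 + 7.9433 + 0.042658) = 1/8.9859 = 0.1113
[CO3²⁻] = α₂ × DIC = 0.1113 × 2.56 = 0.2849 mmol/kg
Ksp = 10^(−6.43) = 3.715×10^-7
Ω = [Ca²⁺][CO3²⁻]/Ksp = (10.8×10^-3)(2.849×10^-4) / 3.715×10^-7 = 8.28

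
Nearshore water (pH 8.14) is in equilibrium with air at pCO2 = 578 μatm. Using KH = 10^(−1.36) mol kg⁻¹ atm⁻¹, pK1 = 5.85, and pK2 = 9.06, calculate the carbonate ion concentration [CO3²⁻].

[CO3²⁻] = 0.591 mmol/kg

[CO2*] = KH · pCO2 = 10^(−1.36) × 578×10^-6 = 2.523×10^-5 mol/kg
α₀ = 1/(1 + K1/[H⁺] + K1K2/[H⁺]²) = 1/(1 + 10^+2.29 + 10^+1.37) = 0.004557
DIC = [CO2*]/α₀ = 2.523×10^-5 / 0.004557 = 5.536 mmol/kg
[CO3²⁻] = α₂·DIC; α₂ = 0.1068, so [CO3²⁻] = 0.1068 × 5.536 = 0.591 mmol/kg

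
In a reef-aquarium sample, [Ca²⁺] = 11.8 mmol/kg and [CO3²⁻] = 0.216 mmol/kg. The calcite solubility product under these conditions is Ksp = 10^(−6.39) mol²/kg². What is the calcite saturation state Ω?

Ksp = 10^(−6.39) = 4.074×10^-7
Ω = [Ca²⁺][CO3²⁻]/Ksp = (11.8×10^-3)(0.216×10^-3) / 4.074×10^-7 = 6.26

Ω = 6.26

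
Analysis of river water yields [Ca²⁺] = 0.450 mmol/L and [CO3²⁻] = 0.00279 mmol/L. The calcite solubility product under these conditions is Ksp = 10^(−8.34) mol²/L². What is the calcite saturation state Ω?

Ω = 0.275

Ksp = 10^(−8.34) = 4.571×10^-9
Ω = [Ca²⁺][CO3²⁻]/Ksp = (0.450×10^-3)(0.00279×10^-3) / 4.571×10^-9 = 0.275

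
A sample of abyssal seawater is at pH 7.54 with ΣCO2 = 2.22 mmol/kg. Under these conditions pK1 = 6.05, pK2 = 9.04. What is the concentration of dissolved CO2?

α₀ = 1 / (1 + K1/[H⁺] + K1K2/[H⁺]²) = 1 / (1 + 10^+1.49 + 10^-0.01)
   = 1 / (1 + 30.903 + 0.97724) = 1/32.880 = 0.03041
[CO2*] = α₀ × DIC = 0.03041 × 2.22 = 0.0675 mmol/kg

[CO2*] = 0.0675 mmol/kg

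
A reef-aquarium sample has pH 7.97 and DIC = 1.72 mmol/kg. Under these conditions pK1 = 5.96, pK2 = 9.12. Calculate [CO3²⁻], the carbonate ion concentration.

α₂ = 1 / (1 + [H⁺]/K2 + [H⁺]²/(K1K2)) = 1 / (1 + 10^+1.15 + 10^-0.86)
   = 1 / (1 + 14.125 + 0.13804) = 1/15.263 = 0.06552
[CO3²⁻] = α₂ × DIC = 0.06552 × 1.72 = 0.113 mmol/kg

[CO3²⁻] = 0.113 mmol/kg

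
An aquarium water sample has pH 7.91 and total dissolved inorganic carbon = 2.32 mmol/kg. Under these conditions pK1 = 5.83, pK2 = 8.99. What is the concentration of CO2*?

[CO2*] = 17.7 μmol/kg

α₀ = 1 / (1 + K1/[H⁺] + K1K2/[H⁺]²) = 1 / (1 + 10^+2.08 + 10^+1.00)
   = 1 / (1 + 120.23 + 10.000) = 1/131.23 = 0.007620
[CO2*] = α₀ × DIC = 0.007620 × 2.32 = 0.0177 mmol/kg = 17.7 μmol/kg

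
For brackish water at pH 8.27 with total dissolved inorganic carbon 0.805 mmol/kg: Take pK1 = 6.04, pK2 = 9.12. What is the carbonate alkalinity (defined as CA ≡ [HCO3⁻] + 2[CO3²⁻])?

CA = [HCO3⁻] + 2[CO3²⁻] = (α₁ + 2α₂)·DIC
At pH 8.27: [H⁺]/K1 = 10^-2.23 = 0.0058884, K2/[H⁺] = 10^-0.85 = 0.14125
α₁ = 1/(1 + 0.0058884 + 0.14125) = 1/1.1471 = 0.8717; α₂ = α₁·K2/[H⁺] = 0.1231
α₁ + 2α₂ = 1.1180
CA = 1.1180 × 0.805 = 0.900 mmol/kg

CA = 0.900 mmol/kg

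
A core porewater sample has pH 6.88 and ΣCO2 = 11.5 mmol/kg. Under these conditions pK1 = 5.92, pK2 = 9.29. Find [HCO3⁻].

[HCO3⁻] = 10.3 mmol/kg

α₁ = 1 / (1 + [H⁺]/K1 + K2/[H⁺]) = 1 / (1 + 10^-0.96 + 10^-2.41)
   = 1 / (1 + 0.10965 + 0.0038905) = 1/1.1135 = 0.8980
[HCO3⁻] = α₁ × DIC = 0.8980 × 11.5 = 10.3 mmol/kg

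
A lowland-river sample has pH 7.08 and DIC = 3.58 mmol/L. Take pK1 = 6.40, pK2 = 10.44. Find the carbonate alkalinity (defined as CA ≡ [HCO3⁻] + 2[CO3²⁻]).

CA = [HCO3⁻] + 2[CO3²⁻] = (α₁ + 2α₂)·DIC
At pH 7.08: [H⁺]/K1 = 10^-0.68 = 0.20893, K2/[H⁺] = 10^-3.36 = 0.00043652
α₁ = 1/(1 + 0.20893 + 0.00043652) = 1/1.2094 = 0.8269; α₂ = α₁·K2/[H⁺] = 0.0003609
α₁ + 2α₂ = 0.8276
CA = 0.8276 × 3.58 = 2.96 mmol/L

CA = 2.96 mmol/L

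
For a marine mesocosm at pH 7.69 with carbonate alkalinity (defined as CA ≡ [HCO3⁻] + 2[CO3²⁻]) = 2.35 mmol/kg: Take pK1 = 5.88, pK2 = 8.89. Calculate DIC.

DIC = 2.25 mmol/kg

CA = [HCO3⁻] + 2[CO3²⁻] = (α₁ + 2α₂)·DIC
At pH 7.69: [H⁺]/K1 = 10^-1.81 = 0.015488, K2/[H⁺] = 10^-1.20 = 0.063096
α₁ = 1/(1 + 0.015488 + 0.063096) = 1/1.0786 = 0.9271; α₂ = α₁·K2/[H⁺] = 0.05850
α₁ + 2α₂ = 1.0441
DIC = CA / (α₁ + 2α₂) = 2.35 / 1.0441 = 2.25 mmol/kg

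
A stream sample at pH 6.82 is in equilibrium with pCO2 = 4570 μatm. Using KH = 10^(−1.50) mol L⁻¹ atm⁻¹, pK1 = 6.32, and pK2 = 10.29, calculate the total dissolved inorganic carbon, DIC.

DIC = 0.602 mmol/L

[CO2*] = KH · pCO2 = 10^(−1.50) × 4570×10^-6 = 1.445×10^-4 mol/L
α₀ = 1/(1 + K1/[H⁺] + K1K2/[H⁺]²) = 1/(1 + 10^+0.50 + 10^-2.97) = 0.2402
DIC = [CO2*]/α₀ = 1.445×10^-4 / 0.2402 = 0.602 mmol/L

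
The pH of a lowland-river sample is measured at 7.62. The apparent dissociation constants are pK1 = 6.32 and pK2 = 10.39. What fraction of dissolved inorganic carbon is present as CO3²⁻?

α₂ = 1 / (1 + [H⁺]/K2 + [H⁺]²/(K1K2)) = 1 / (1 + 10^+2.77 + 10^+1.47)
   = 1 / (1 + 588.84 + 29.512) = 1/619.36 = 0.001615

α₂ = 0.00161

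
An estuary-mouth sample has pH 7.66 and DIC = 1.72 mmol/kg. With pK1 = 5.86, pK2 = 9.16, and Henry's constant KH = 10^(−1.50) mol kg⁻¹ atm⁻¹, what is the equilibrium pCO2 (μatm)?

α₀ = 1 / (1 + K1/[H⁺] + K1K2/[H⁺]²) = 1 / (1 + 10^+1.80 + 10^+0.30)
   = 1 / (1 + 63.096 + 1.9953) = 1/66.091 = 0.01513
[CO2*] = α₀ × DIC = 0.01513 × 1.72 = 0.02602 mmol/kg
pCO2 = [CO2*]/KH = 2.602×10^-5 / 3.162×10^-2 = 823 μatm

pCO2 = 823 μatm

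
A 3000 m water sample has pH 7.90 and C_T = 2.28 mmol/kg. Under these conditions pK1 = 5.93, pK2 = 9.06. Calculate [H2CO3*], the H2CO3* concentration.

α₀ = 1 / (1 + K1/[H⁺] + K1K2/[H⁺]²) = 1 / (1 + 10^+1.97 + 10^+0.81)
   = 1 / (1 + 93.325 + 6.4565) = 1/100.78 = 0.009922
[CO2*] = α₀ × DIC = 0.009922 × 2.28 = 0.0226 mmol/kg

[CO2*] = 0.0226 mmol/kg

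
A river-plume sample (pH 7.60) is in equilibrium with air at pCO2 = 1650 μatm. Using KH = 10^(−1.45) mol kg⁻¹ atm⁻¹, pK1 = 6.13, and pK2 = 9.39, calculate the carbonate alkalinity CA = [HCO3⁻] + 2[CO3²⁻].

CA = 1.78 mmol/kg

[CO2*] = KH · pCO2 = 10^(−1.45) × 1650×10^-6 = 5.854×10^-5 mol/kg
α₀ = 1/(1 + K1/[H⁺] + K1K2/[H⁺]²) = 1/(1 + 10^+1.47 + 10^-0.32) = 0.03227
DIC = [CO2*]/α₀ = 5.854×10^-5 / 0.03227 = 1.814 mmol/kg
CA = (α₁ + 2α₂)·DIC = (0.9523 + 2×0.01544) × 1.814 = 1.78 mmol/kg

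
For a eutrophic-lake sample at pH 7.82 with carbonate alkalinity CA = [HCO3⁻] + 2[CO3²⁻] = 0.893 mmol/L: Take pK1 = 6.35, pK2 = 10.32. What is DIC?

CA = [HCO3⁻] + 2[CO3²⁻] = (α₁ + 2α₂)·DIC
At pH 7.82: [H⁺]/K1 = 10^-1.47 = 0.033884, K2/[H⁺] = 10^-2.50 = 0.0031623
α₁ = 1/(1 + 0.033884 + 0.0031623) = 1/1.0370 = 0.9643; α₂ = α₁·K2/[H⁺] = 0.003049
α₁ + 2α₂ = 0.9704
DIC = CA / (α₁ + 2α₂) = 0.893 / 0.9704 = 0.920 mmol/L

DIC = 0.920 mmol/L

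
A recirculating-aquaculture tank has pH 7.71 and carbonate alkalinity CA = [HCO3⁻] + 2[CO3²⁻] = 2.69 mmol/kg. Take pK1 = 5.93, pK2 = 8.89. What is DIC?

DIC = 2.57 mmol/kg

CA = [HCO3⁻] + 2[CO3²⁻] = (α₁ + 2α₂)·DIC
At pH 7.71: [H⁺]/K1 = 10^-1.78 = 0.016596, K2/[H⁺] = 10^-1.18 = 0.066069
α₁ = 1/(1 + 0.016596 + 0.066069) = 1/1.0827 = 0.9236; α₂ = α₁·K2/[H⁺] = 0.06102
α₁ + 2α₂ = 1.0457
DIC = CA / (α₁ + 2α₂) = 2.69 / 1.0457 = 2.57 mmol/kg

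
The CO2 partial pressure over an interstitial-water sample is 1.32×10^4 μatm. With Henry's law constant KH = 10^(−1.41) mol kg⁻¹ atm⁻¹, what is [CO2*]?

[CO2*] = 514 μmol/kg

KH = 10^(−1.41) = 3.890×10^-2 mol kg⁻¹ atm⁻¹
[CO2*] = KH · pCO2 = 3.890×10^-2 × 1.32×10^4×10^-6 atm = 5.14×10^-4 mol/kg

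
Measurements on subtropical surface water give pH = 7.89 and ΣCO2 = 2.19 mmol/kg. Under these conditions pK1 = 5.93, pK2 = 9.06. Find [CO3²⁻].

α₂ = 1 / (1 + [H⁺]/K2 + [H⁺]²/(K1K2)) = 1 / (1 + 10^+1.17 + 10^-0.79)
   = 1 / (1 + 14.791 + 0.16218) = 1/15.953 = 0.06268
[CO3²⁻] = α₂ × DIC = 0.06268 × 2.19 = 0.137 mmol/kg

[CO3²⁻] = 0.137 mmol/kg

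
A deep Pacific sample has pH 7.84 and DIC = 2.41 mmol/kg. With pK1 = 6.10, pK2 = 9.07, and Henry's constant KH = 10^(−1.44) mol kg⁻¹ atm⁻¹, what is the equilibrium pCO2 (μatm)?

pCO2 = 1120 μatm

α₀ = 1 / (1 + K1/[H⁺] + K1K2/[H⁺]²) = 1 / (1 + 10^+1.74 + 10^+0.51)
   = 1 / (1 + 54.954 + 3.2359) = 1/59.190 = 0.01689
[CO2*] = α₀ × DIC = 0.01689 × 2.41 = 0.04072 mmol/kg
pCO2 = [CO2*]/KH = 4.072×10^-5 / 3.631×10^-2 = 1120 μatm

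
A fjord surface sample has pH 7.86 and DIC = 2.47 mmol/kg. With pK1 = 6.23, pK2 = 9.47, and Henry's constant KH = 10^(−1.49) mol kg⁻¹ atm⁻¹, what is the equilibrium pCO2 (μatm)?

pCO2 = 1710 μatm

α₀ = 1 / (1 + K1/[H⁺] + K1K2/[H⁺]²) = 1 / (1 + 10^+1.63 + 10^+0.02)
   = 1 / (1 + 42.658 + 1.0471) = 1/44.705 = 0.02237
[CO2*] = α₀ × DIC = 0.02237 × 2.47 = 0.05525 mmol/kg
pCO2 = [CO2*]/KH = 5.525×10^-5 / 3.236×10^-2 = 1710 μatm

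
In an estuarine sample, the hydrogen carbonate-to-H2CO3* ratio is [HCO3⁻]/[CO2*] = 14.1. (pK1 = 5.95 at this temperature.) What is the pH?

pH = 7.10

From K1 = [H⁺][HCO3⁻]/[CO2*]:  pH = pK1 + log₁₀([HCO3⁻]/[CO2*])
log₁₀(14.1) = +1.149
pH = 5.95 + (+1.149) = 7.10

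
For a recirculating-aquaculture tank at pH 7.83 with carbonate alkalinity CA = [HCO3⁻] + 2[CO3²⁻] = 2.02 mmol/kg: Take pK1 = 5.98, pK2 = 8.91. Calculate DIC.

CA = [HCO3⁻] + 2[CO3²⁻] = (α₁ + 2α₂)·DIC
At pH 7.83: [H⁺]/K1 = 10^-1.85 = 0.014125, K2/[H⁺] = 10^-1.08 = 0.083176
α₁ = 1/(1 + 0.014125 + 0.083176) = 1/1.0973 = 0.9113; α₂ = α₁·K2/[H⁺] = 0.07580
α₁ + 2α₂ = 1.0629
DIC = CA / (α₁ + 2α₂) = 2.02 / 1.0629 = 1.90 mmol/kg

DIC = 1.90 mmol/kg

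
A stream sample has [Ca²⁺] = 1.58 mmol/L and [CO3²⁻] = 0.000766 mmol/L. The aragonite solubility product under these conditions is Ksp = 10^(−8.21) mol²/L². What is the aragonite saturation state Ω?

Ksp = 10^(−8.21) = 6.166×10^-9
Ω = [Ca²⁺][CO3²⁻]/Ksp = (1.58×10^-3)(0.000766×10^-3) / 6.166×10^-9 = 0.196

Ω = 0.196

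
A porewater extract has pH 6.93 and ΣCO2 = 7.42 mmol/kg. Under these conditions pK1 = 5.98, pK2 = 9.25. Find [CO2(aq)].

α₀ = 1 / (1 + K1/[H⁺] + K1K2/[H⁺]²) = 1 / (1 + 10^+0.95 + 10^-1.37)
   = 1 / (1 + 8.9125 + 0.042658) = 1/9.9552 = 0.1005
[CO2*] = α₀ × DIC = 0.1005 × 7.42 = 0.745 mmol/kg

[CO2*] = 0.745 mmol/kg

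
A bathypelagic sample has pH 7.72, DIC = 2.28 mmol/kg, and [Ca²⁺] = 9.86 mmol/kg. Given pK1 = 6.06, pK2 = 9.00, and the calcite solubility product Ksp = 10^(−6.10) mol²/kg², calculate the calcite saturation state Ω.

Ω = 1.38

α₂ = 1 / (1 + [H⁺]/K2 + [H⁺]²/(K1K2)) = 1 / (1 + 10^+1.28 + 10^-0.38)
   = 1 / (1 + 19.055 + 0.41687) = 1/20.471 = 0.04885
[CO3²⁻] = α₂ × DIC = 0.04885 × 2.28 = 0.1114 mmol/kg
Ksp = 10^(−6.10) = 7.943×10^-7
Ω = [Ca²⁺][CO3²⁻]/Ksp = (9.86×10^-3)(1.114×10^-4) / 7.943×10^-7 = 1.38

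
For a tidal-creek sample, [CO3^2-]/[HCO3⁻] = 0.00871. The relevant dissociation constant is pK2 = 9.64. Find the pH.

pH = 7.58

From K2 = [H⁺][CO3^2-]/[HCO3⁻]:  pH = pK2 + log₁₀([CO3^2-]/[HCO3⁻])
log₁₀(0.00871) = -2.060
pH = 9.64 + (-2.060) = 7.58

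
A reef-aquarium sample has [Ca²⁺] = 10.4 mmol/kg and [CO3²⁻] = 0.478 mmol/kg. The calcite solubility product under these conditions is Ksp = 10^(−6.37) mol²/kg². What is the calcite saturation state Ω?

Ω = 11.7

Ksp = 10^(−6.37) = 4.266×10^-7
Ω = [Ca²⁺][CO3²⁻]/Ksp = (10.4×10^-3)(0.478×10^-3) / 4.266×10^-7 = 11.7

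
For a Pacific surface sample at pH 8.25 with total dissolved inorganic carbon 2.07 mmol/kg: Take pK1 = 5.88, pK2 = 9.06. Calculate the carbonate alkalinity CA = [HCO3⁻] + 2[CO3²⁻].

CA = [HCO3⁻] + 2[CO3²⁻] = (α₁ + 2α₂)·DIC
At pH 8.25: [H⁺]/K1 = 10^-2.37 = 0.0042658, K2/[H⁺] = 10^-0.81 = 0.15488
α₁ = 1/(1 + 0.0042658 + 0.15488) = 1/1.1591 = 0.8627; α₂ = α₁·K2/[H⁺] = 0.1336
α₁ + 2α₂ = 1.1299
CA = 1.1299 × 2.07 = 2.34 mmol/kg

CA = 2.34 mmol/kg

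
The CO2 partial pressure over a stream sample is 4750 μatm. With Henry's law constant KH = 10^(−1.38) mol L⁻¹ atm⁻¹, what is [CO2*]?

KH = 10^(−1.38) = 4.169×10^-2 mol L⁻¹ atm⁻¹
[CO2*] = KH · pCO2 = 4.169×10^-2 × 4750×10^-6 atm = 1.98×10^-4 mol/L

[CO2*] = 198 μmol/L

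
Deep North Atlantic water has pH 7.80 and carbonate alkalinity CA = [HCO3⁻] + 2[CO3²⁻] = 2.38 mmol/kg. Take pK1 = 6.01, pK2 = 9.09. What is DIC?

CA = [HCO3⁻] + 2[CO3²⁻] = (α₁ + 2α₂)·DIC
At pH 7.80: [H⁺]/K1 = 10^-1.79 = 0.016218, K2/[H⁺] = 10^-1.29 = 0.051286
α₁ = 1/(1 + 0.016218 + 0.051286) = 1/1.0675 = 0.9368; α₂ = α₁·K2/[H⁺] = 0.04804
α₁ + 2α₂ = 1.0329
DIC = CA / (α₁ + 2α₂) = 2.38 / 1.0329 = 2.30 mmol/kg

DIC = 2.30 mmol/kg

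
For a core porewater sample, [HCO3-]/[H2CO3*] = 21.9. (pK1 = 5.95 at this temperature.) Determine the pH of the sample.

From K1 = [H⁺][HCO3-]/[H2CO3*]:  pH = pK1 + log₁₀([HCO3-]/[H2CO3*])
log₁₀(21.9) = +1.340
pH = 5.95 + (+1.340) = 7.29

pH = 7.29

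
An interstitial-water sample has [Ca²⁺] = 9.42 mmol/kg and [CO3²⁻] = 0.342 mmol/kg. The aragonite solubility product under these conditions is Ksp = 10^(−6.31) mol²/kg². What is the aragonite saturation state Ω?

Ω = 6.58

Ksp = 10^(−6.31) = 4.898×10^-7
Ω = [Ca²⁺][CO3²⁻]/Ksp = (9.42×10^-3)(0.342×10^-3) / 4.898×10^-7 = 6.58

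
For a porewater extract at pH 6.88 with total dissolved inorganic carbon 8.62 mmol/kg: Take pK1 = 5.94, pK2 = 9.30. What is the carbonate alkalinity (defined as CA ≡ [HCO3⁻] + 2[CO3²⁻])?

CA = 7.76 mmol/kg

CA = [HCO3⁻] + 2[CO3²⁻] = (α₁ + 2α₂)·DIC
At pH 6.88: [H⁺]/K1 = 10^-0.94 = 0.11482, K2/[H⁺] = 10^-2.42 = 0.0038019
α₁ = 1/(1 + 0.11482 + 0.0038019) = 1/1.1186 = 0.8940; α₂ = α₁·K2/[H⁺] = 0.003399
α₁ + 2α₂ = 0.9008
CA = 0.9008 × 8.62 = 7.76 mmol/kg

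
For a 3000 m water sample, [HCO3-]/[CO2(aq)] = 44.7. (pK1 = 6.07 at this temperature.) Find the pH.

pH = 7.72

From K1 = [H⁺][HCO3-]/[CO2(aq)]:  pH = pK1 + log₁₀([HCO3-]/[CO2(aq)])
log₁₀(44.7) = +1.650
pH = 6.07 + (+1.650) = 7.72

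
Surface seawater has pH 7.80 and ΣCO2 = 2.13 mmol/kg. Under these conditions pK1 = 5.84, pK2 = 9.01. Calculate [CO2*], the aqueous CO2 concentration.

[CO2*] = 0.0218 mmol/kg

α₀ = 1 / (1 + K1/[H⁺] + K1K2/[H⁺]²) = 1 / (1 + 10^+1.96 + 10^+0.75)
   = 1 / (1 + 91.201 + 5.6234) = 1/97.824 = 0.01022
[CO2*] = α₀ × DIC = 0.01022 × 2.13 = 0.0218 mmol/kg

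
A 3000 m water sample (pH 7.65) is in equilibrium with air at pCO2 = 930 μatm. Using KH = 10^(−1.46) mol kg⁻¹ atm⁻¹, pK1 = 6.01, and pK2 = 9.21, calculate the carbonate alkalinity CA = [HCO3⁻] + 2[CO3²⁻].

CA = 1.49 mmol/kg

[CO2*] = KH · pCO2 = 10^(−1.46) × 930×10^-6 = 3.225×10^-5 mol/kg
α₀ = 1/(1 + K1/[H⁺] + K1K2/[H⁺]²) = 1/(1 + 10^+1.64 + 10^+0.08) = 0.02181
DIC = [CO2*]/α₀ = 3.225×10^-5 / 0.02181 = 1.479 mmol/kg
CA = (α₁ + 2α₂)·DIC = (0.9520 + 2×0.02622) × 1.479 = 1.49 mmol/kg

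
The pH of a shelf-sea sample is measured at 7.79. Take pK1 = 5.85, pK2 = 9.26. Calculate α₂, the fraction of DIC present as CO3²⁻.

α₂ = 1 / (1 + [H⁺]/K2 + [H⁺]²/(K1K2)) = 1 / (1 + 10^+1.47 + 10^-0.47)
   = 1 / (1 + 29.512 + 0.33884) = 1/30.851 = 0.03241

α₂ = 0.0324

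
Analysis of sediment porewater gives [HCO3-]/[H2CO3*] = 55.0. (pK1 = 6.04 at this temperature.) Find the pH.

pH = 7.78

From K1 = [H⁺][HCO3-]/[H2CO3*]:  pH = pK1 + log₁₀([HCO3-]/[H2CO3*])
log₁₀(55.0) = +1.740
pH = 6.04 + (+1.740) = 7.78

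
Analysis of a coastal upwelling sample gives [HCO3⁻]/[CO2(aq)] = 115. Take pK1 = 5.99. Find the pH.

pH = 8.05

From K1 = [H⁺][HCO3⁻]/[CO2(aq)]:  pH = pK1 + log₁₀([HCO3⁻]/[CO2(aq)])
log₁₀(115) = +2.061
pH = 5.99 + (+2.061) = 8.05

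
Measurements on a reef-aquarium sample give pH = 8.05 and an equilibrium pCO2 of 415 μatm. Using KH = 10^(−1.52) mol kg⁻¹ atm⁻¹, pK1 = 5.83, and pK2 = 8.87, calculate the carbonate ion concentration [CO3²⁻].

[CO3²⁻] = 0.315 mmol/kg

[CO2*] = KH · pCO2 = 10^(−1.52) × 415×10^-6 = 1.253×10^-5 mol/kg
α₀ = 1/(1 + K1/[H⁺] + K1K2/[H⁺]²) = 1/(1 + 10^+2.22 + 10^+1.40) = 0.005206
DIC = [CO2*]/α₀ = 1.253×10^-5 / 0.005206 = 2.407 mmol/kg
[CO3²⁻] = α₂·DIC; α₂ = 0.1308, so [CO3²⁻] = 0.1308 × 2.407 = 0.315 mmol/kg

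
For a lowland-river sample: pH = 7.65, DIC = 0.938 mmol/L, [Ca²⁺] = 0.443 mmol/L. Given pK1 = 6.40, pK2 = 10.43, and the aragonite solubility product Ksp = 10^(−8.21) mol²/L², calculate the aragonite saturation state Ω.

α₂ = 1 / (1 + [H⁺]/K2 + [H⁺]²/(K1K2)) = 1 / (1 + 10^+2.78 + 10^+1.53)
   = 1 / (1 + 602.56 + 33.884) = 1/637.44 = 0.001569
[CO3²⁻] = α₂ × DIC = 0.001569 × 0.938 = 0.001472 mmol/L = 1.472 μmol/L
Ksp = 10^(−8.21) = 6.166×10^-9
Ω = [Ca²⁺][CO3²⁻]/Ksp = (0.443×10^-3)(1.472×10^-6) / 6.166×10^-9 = 0.106

Ω = 0.106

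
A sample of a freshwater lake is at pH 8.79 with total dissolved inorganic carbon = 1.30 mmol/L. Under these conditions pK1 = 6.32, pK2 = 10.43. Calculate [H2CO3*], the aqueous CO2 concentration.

α₀ = 1 / (1 + K1/[H⁺] + K1K2/[H⁺]²) = 1 / (1 + 10^+2.47 + 10^+0.83)
   = 1 / (1 + 295.12 + 6.7608) = 1/302.88 = 0.003302
[CO2*] = α₀ × DIC = 0.003302 × 1.30 = 0.00429 mmol/L = 4.29 μmol/L

[CO2*] = 4.29 μmol/L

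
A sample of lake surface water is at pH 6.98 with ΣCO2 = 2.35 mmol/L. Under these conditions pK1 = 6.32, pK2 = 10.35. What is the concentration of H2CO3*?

α₀ = 1 / (1 + K1/[H⁺] + K1K2/[H⁺]²) = 1 / (1 + 10^+0.66 + 10^-2.71)
   = 1 / (1 + 4.5709 + 0.0019498) = 1/5.5728 = 0.1794
[CO2*] = α₀ × DIC = 0.1794 × 2.35 = 0.422 mmol/L

[CO2*] = 0.422 mmol/L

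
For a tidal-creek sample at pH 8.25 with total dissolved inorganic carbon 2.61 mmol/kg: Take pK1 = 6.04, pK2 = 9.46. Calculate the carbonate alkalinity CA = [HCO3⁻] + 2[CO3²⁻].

CA = [HCO3⁻] + 2[CO3²⁻] = (α₁ + 2α₂)·DIC
At pH 8.25: [H⁺]/K1 = 10^-2.21 = 0.0061660, K2/[H⁺] = 10^-1.21 = 0.061660
α₁ = 1/(1 + 0.0061660 + 0.061660) = 1/1.0678 = 0.9365; α₂ = α₁·K2/[H⁺] = 0.05774
α₁ + 2α₂ = 1.0520
CA = 1.0520 × 2.61 = 2.75 mmol/kg

CA = 2.75 mmol/kg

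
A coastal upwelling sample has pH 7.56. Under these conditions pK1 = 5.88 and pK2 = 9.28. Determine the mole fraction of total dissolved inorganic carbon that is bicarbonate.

α₁ = 0.962

α₁ = 1 / (1 + [H⁺]/K1 + K2/[H⁺]) = 1 / (1 + 10^-1.68 + 10^-1.72)
   = 1 / (1 + 0.020893 + 0.019055) = 1/1.0399 = 0.9616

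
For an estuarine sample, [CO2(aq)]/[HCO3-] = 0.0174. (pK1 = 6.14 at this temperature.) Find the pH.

From K1 = [H⁺][HCO3-]/[CO2(aq)]:  pH = pK1 − log₁₀([CO2(aq)]/[HCO3-])
log₁₀(0.0174) = -1.759
pH = 6.14 − (-1.759) = 7.90

pH = 7.90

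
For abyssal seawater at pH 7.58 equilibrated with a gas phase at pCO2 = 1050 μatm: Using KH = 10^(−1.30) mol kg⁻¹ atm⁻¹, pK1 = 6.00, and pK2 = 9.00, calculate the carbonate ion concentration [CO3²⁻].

[CO3²⁻] = 0.0761 mmol/kg

[CO2*] = KH · pCO2 = 10^(−1.30) × 1050×10^-6 = 5.262×10^-5 mol/kg
α₀ = 1/(1 + K1/[H⁺] + K1K2/[H⁺]²) = 1/(1 + 10^+1.58 + 10^+0.16) = 0.02471
DIC = [CO2*]/α₀ = 5.262×10^-5 / 0.02471 = 2.129 mmol/kg
[CO3²⁻] = α₂·DIC; α₂ = 0.03572, so [CO3²⁻] = 0.03572 × 2.129 = 0.0761 mmol/kg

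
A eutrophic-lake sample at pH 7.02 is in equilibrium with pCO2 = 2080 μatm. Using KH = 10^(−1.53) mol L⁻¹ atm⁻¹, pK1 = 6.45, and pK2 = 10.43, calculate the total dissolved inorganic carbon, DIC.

[CO2*] = KH · pCO2 = 10^(−1.53) × 2080×10^-6 = 6.139×10^-5 mol/L
α₀ = 1/(1 + K1/[H⁺] + K1K2/[H⁺]²) = 1/(1 + 10^+0.57 + 10^-2.84) = 0.2120
DIC = [CO2*]/α₀ = 6.139×10^-5 / 0.2120 = 0.290 mmol/L

DIC = 0.290 mmol/L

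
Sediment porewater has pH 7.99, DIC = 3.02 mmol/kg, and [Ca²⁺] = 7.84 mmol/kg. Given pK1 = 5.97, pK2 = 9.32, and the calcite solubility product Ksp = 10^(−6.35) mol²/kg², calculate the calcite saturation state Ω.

α₂ = 1 / (1 + [H⁺]/K2 + [H⁺]²/(K1K2)) = 1 / (1 + 10^+1.33 + 10^-0.69)
   = 1 / (1 + 21.380 + 0.20417) = 1/22.584 = 0.04428
[CO3²⁻] = α₂ × DIC = 0.04428 × 3.02 = 0.1337 mmol/kg
Ksp = 10^(−6.35) = 4.467×10^-7
Ω = [Ca²⁺][CO3²⁻]/Ksp = (7.84×10^-3)(1.337×10^-4) / 4.467×10^-7 = 2.35

Ω = 2.35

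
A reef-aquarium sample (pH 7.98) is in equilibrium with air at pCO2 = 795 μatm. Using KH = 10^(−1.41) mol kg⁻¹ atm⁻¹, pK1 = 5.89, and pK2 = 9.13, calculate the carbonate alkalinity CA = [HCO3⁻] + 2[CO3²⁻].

CA = 4.34 mmol/kg

[CO2*] = KH · pCO2 = 10^(−1.41) × 795×10^-6 = 3.093×10^-5 mol/kg
α₀ = 1/(1 + K1/[H⁺] + K1K2/[H⁺]²) = 1/(1 + 10^+2.09 + 10^+0.94) = 0.007534
DIC = [CO2*]/α₀ = 3.093×10^-5 / 0.007534 = 4.105 mmol/kg
CA = (α₁ + 2α₂)·DIC = (0.9269 + 2×0.06562) × 4.105 = 4.34 mmol/kg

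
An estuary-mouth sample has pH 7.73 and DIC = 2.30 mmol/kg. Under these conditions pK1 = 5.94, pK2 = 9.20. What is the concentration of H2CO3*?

[CO2*] = 0.0355 mmol/kg

α₀ = 1 / (1 + K1/[H⁺] + K1K2/[H⁺]²) = 1 / (1 + 10^+1.79 + 10^+0.32)
   = 1 / (1 + 61.660 + 2.0893) = 1/64.749 = 0.01544
[CO2*] = α₀ × DIC = 0.01544 × 2.30 = 0.0355 mmol/kg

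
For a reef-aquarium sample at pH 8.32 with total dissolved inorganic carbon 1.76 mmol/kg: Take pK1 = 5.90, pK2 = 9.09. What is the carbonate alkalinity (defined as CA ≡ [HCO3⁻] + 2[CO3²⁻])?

CA = 2.01 mmol/kg

CA = [HCO3⁻] + 2[CO3²⁻] = (α₁ + 2α₂)·DIC
At pH 8.32: [H⁺]/K1 = 10^-2.42 = 0.0038019, K2/[H⁺] = 10^-0.77 = 0.16982
α₁ = 1/(1 + 0.0038019 + 0.16982) = 1/1.1736 = 0.8521; α₂ = α₁·K2/[H⁺] = 0.1447
α₁ + 2α₂ = 1.1415
CA = 1.1415 × 1.76 = 2.01 mmol/kg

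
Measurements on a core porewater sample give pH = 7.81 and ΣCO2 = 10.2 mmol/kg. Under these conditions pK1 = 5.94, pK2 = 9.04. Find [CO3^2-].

α₂ = 1 / (1 + [H⁺]/K2 + [H⁺]²/(K1K2)) = 1 / (1 + 10^+1.23 + 10^-0.64)
   = 1 / (1 + 16.982 + 0.22909) = 1/18.212 = 0.05491
[CO3²⁻] = α₂ × DIC = 0.05491 × 10.2 = 0.560 mmol/kg

[CO3²⁻] = 0.560 mmol/kg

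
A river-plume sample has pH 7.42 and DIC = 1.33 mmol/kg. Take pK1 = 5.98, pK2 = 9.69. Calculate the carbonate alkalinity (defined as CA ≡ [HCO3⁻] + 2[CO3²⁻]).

CA = [HCO3⁻] + 2[CO3²⁻] = (α₁ + 2α₂)·DIC
At pH 7.42: [H⁺]/K1 = 10^-1.44 = 0.036308, K2/[H⁺] = 10^-2.27 = 0.0053703
α₁ = 1/(1 + 0.036308 + 0.0053703) = 1/1.0417 = 0.9600; α₂ = α₁·K2/[H⁺] = 0.005155
α₁ + 2α₂ = 0.9703
CA = 0.9703 × 1.33 = 1.29 mmol/kg

CA = 1.29 mmol/kg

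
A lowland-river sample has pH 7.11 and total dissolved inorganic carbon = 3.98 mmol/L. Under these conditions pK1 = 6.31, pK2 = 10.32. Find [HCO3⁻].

[HCO3⁻] = 3.43 mmol/L

α₁ = 1 / (1 + [H⁺]/K1 + K2/[H⁺]) = 1 / (1 + 10^-0.80 + 10^-3.21)
   = 1 / (1 + 0.15849 + 0.00061660) = 1/1.1591 = 0.8627
[HCO3⁻] = α₁ × DIC = 0.8627 × 3.98 = 3.43 mmol/L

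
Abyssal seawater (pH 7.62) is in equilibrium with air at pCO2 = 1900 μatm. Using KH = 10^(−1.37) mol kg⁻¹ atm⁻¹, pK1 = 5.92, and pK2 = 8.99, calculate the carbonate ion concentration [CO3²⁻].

[CO3²⁻] = 0.173 mmol/kg

[CO2*] = KH · pCO2 = 10^(−1.37) × 1900×10^-6 = 8.105×10^-5 mol/kg
α₀ = 1/(1 + K1/[H⁺] + K1K2/[H⁺]²) = 1/(1 + 10^+1.70 + 10^+0.33) = 0.01878
DIC = [CO2*]/α₀ = 8.105×10^-5 / 0.01878 = 4.316 mmol/kg
[CO3²⁻] = α₂·DIC; α₂ = 0.04014, so [CO3²⁻] = 0.04014 × 4.316 = 0.173 mmol/kg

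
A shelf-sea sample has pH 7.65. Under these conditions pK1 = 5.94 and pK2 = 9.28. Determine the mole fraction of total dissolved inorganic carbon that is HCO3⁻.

α₁ = 0.959

α₁ = 1 / (1 + [H⁺]/K1 + K2/[H⁺]) = 1 / (1 + 10^-1.71 + 10^-1.63)
   = 1 / (1 + 0.019498 + 0.023442) = 1/1.0429 = 0.9588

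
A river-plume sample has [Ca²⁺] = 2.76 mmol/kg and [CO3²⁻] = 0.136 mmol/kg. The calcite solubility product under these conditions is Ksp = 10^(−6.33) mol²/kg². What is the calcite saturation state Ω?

Ω = 0.803

Ksp = 10^(−6.33) = 4.677×10^-7
Ω = [Ca²⁺][CO3²⁻]/Ksp = (2.76×10^-3)(0.136×10^-3) / 4.677×10^-7 = 0.803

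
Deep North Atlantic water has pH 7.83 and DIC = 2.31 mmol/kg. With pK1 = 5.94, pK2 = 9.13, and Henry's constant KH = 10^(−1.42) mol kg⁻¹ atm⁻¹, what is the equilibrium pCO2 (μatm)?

α₀ = 1 / (1 + K1/[H⁺] + K1K2/[H⁺]²) = 1 / (1 + 10^+1.89 + 10^+0.59)
   = 1 / (1 + 77.625 + 3.8905) = 1/82.515 = 0.01212
[CO2*] = α₀ × DIC = 0.01212 × 2.31 = 0.02799 mmol/kg
pCO2 = [CO2*]/KH = 2.799×10^-5 / 3.802×10^-2 = 736 μatm

pCO2 = 736 μatm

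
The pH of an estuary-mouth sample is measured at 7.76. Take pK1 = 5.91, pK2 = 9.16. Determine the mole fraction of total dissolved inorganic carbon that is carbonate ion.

α₂ = 1 / (1 + [H⁺]/K2 + [H⁺]²/(K1K2)) = 1 / (1 + 10^+1.40 + 10^-0.45)
   = 1 / (1 + 25.119 + 0.35481) = 1/26.474 = 0.03777

α₂ = 0.0378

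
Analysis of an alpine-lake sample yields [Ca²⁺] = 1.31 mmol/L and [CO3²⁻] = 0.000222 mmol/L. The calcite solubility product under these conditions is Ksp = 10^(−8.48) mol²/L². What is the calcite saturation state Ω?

Ksp = 10^(−8.48) = 3.311×10^-9
Ω = [Ca²⁺][CO3²⁻]/Ksp = (1.31×10^-3)(0.000222×10^-3) / 3.311×10^-9 = 0.0878

Ω = 0.0878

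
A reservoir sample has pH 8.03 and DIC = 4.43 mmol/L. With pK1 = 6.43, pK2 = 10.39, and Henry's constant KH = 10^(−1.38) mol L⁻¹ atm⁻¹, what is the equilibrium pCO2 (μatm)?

pCO2 = 2590 μatm

α₀ = 1 / (1 + K1/[H⁺] + K1K2/[H⁺]²) = 1 / (1 + 10^+1.60 + 10^-0.76)
   = 1 / (1 + 39.811 + 0.17378) = 1/40.984 = 0.02440
[CO2*] = α₀ × DIC = 0.02440 × 4.43 = 0.1081 mmol/L
pCO2 = [CO2*]/KH = 1.081×10^-4 / 4.169×10^-2 = 2590 μatm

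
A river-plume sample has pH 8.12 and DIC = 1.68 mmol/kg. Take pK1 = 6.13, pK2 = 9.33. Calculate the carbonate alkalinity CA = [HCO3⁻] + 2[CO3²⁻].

CA = [HCO3⁻] + 2[CO3²⁻] = (α₁ + 2α₂)·DIC
At pH 8.12: [H⁺]/K1 = 10^-1.99 = 0.010233, K2/[H⁺] = 10^-1.21 = 0.061660
α₁ = 1/(1 + 0.010233 + 0.061660) = 1/1.0719 = 0.9329; α₂ = α₁·K2/[H⁺] = 0.05752
α₁ + 2α₂ = 1.0480
CA = 1.0480 × 1.68 = 1.76 mmol/kg

CA = 1.76 mmol/kg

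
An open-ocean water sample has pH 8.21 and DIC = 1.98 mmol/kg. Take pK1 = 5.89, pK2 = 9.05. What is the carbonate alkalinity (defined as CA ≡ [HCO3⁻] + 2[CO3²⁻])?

CA = [HCO3⁻] + 2[CO3²⁻] = (α₁ + 2α₂)·DIC
At pH 8.21: [H⁺]/K1 = 10^-2.32 = 0.0047863, K2/[H⁺] = 10^-0.84 = 0.14454
α₁ = 1/(1 + 0.0047863 + 0.14454) = 1/1.1493 = 0.8701; α₂ = α₁·K2/[H⁺] = 0.1258
α₁ + 2α₂ = 1.1216
CA = 1.1216 × 1.98 = 2.22 mmol/kg

CA = 2.22 mmol/kg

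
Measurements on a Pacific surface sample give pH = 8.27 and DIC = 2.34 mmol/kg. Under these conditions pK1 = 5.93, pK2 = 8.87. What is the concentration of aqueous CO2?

α₀ = 1 / (1 + K1/[H⁺] + K1K2/[H⁺]²) = 1 / (1 + 10^+2.34 + 10^+1.74)
   = 1 / (1 + 218.78 + 54.954) = 1/274.73 = 0.003640
[CO2*] = α₀ × DIC = 0.003640 × 2.34 = 0.00852 mmol/kg = 8.52 μmol/kg

[CO2*] = 8.52 μmol/kg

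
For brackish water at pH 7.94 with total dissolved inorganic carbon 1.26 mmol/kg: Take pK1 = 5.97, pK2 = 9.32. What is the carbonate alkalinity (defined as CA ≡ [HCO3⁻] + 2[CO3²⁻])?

CA = [HCO3⁻] + 2[CO3²⁻] = (α₁ + 2α₂)·DIC
At pH 7.94: [H⁺]/K1 = 10^-1.97 = 0.010715, K2/[H⁺] = 10^-1.38 = 0.041687
α₁ = 1/(1 + 0.010715 + 0.041687) = 1/1.0524 = 0.9502; α₂ = α₁·K2/[H⁺] = 0.03961
α₁ + 2α₂ = 1.0294
CA = 1.0294 × 1.26 = 1.30 mmol/kg

CA = 1.30 mmol/kg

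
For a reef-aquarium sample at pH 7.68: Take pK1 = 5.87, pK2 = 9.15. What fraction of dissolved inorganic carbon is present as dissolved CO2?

α₀ = 0.0148

α₀ = 1 / (1 + K1/[H⁺] + K1K2/[H⁺]²) = 1 / (1 + 10^+1.81 + 10^+0.34)
   = 1 / (1 + 64.565 + 2.1878) = 1/67.753 = 0.01476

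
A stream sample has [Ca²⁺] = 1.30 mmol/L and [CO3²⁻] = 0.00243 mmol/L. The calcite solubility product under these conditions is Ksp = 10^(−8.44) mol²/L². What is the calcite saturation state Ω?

Ksp = 10^(−8.44) = 3.631×10^-9
Ω = [Ca²⁺][CO3²⁻]/Ksp = (1.30×10^-3)(0.00243×10^-3) / 3.631×10^-9 = 0.870

Ω = 0.870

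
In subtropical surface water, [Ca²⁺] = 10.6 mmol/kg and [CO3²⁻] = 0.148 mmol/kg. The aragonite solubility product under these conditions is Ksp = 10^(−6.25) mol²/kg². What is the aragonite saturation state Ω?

Ksp = 10^(−6.25) = 5.623×10^-7
Ω = [Ca²⁺][CO3²⁻]/Ksp = (10.6×10^-3)(0.148×10^-3) / 5.623×10^-7 = 2.79

Ω = 2.79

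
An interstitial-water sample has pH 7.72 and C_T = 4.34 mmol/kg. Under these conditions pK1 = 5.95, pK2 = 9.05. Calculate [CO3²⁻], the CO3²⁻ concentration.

[CO3²⁻] = 0.191 mmol/kg

α₂ = 1 / (1 + [H⁺]/K2 + [H⁺]²/(K1K2)) = 1 / (1 + 10^+1.33 + 10^-0.44)
   = 1 / (1 + 21.380 + 0.36308) = 1/22.743 = 0.04397
[CO3²⁻] = α₂ × DIC = 0.04397 × 4.34 = 0.191 mmol/kg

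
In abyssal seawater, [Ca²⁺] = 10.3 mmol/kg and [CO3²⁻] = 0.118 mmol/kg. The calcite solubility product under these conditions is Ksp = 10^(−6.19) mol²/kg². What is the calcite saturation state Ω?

Ω = 1.88

Ksp = 10^(−6.19) = 6.457×10^-7
Ω = [Ca²⁺][CO3²⁻]/Ksp = (10.3×10^-3)(0.118×10^-3) / 6.457×10^-7 = 1.88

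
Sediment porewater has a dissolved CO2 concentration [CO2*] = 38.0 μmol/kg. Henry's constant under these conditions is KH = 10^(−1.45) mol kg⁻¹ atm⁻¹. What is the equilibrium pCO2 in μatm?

KH = 10^(−1.45) = 3.548×10^-2 mol kg⁻¹ atm⁻¹
pCO2 = [CO2*]/KH = 38.0×10^-6 / 3.548×10^-2 = 1.07×10^-3 atm = 1070 μatm

pCO2 = 1070 μatm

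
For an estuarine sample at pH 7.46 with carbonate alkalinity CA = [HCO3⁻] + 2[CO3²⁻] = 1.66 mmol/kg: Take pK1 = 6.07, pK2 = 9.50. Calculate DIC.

CA = [HCO3⁻] + 2[CO3²⁻] = (α₁ + 2α₂)·DIC
At pH 7.46: [H⁺]/K1 = 10^-1.39 = 0.040738, K2/[H⁺] = 10^-2.04 = 0.0091201
α₁ = 1/(1 + 0.040738 + 0.0091201) = 1/1.0499 = 0.9525; α₂ = α₁·K2/[H⁺] = 0.008687
α₁ + 2α₂ = 0.9699
DIC = CA / (α₁ + 2α₂) = 1.66 / 0.9699 = 1.71 mmol/kg

DIC = 1.71 mmol/kg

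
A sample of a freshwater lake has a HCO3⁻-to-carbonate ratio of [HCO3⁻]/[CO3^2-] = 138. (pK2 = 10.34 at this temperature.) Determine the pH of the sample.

pH = 8.20

From K2 = [H⁺][CO3^2-]/[HCO3⁻]:  pH = pK2 − log₁₀([HCO3⁻]/[CO3^2-])
log₁₀(138) = +2.140
pH = 10.34 − (+2.140) = 8.20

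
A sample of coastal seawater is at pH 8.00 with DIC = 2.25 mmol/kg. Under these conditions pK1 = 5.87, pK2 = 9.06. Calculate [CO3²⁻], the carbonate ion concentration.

α₂ = 1 / (1 + [H⁺]/K2 + [H⁺]²/(K1K2)) = 1 / (1 + 10^+1.06 + 10^-1.07)
   = 1 / (1 + 11.482 + 0.085114) = 1/12.567 = 0.07958
[CO3²⁻] = α₂ × DIC = 0.07958 × 2.25 = 0.179 mmol/kg

[CO3²⁻] = 0.179 mmol/kg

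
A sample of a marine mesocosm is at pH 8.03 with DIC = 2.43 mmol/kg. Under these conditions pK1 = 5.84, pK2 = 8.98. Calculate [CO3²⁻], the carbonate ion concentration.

α₂ = 1 / (1 + [H⁺]/K2 + [H⁺]²/(K1K2)) = 1 / (1 + 10^+0.95 + 10^-1.24)
   = 1 / (1 + 8.9125 + 0.057544) = 1/9.9701 = 0.1003
[CO3²⁻] = α₂ × DIC = 0.1003 × 2.43 = 0.244 mmol/kg

[CO3²⁻] = 0.244 mmol/kg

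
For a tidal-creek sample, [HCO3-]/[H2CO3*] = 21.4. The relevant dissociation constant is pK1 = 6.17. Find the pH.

From K1 = [H⁺][HCO3-]/[H2CO3*]:  pH = pK1 + log₁₀([HCO3-]/[H2CO3*])
log₁₀(21.4) = +1.330
pH = 6.17 + (+1.330) = 7.50

pH = 7.50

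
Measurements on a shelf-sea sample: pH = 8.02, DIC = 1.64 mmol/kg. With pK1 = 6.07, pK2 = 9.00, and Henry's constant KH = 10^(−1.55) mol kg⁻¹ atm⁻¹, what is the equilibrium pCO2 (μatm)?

α₀ = 1 / (1 + K1/[H⁺] + K1K2/[H⁺]²) = 1 / (1 + 10^+1.95 + 10^+0.97)
   = 1 / (1 + 89.125 + 9.3325) = 1/99.458 = 0.01005
[CO2*] = α₀ × DIC = 0.01005 × 1.64 = 0.01649 mmol/kg = 16.49 μmol/kg
pCO2 = [CO2*]/KH = 1.649×10^-5 / 2.818×10^-2 = 585 μatm

pCO2 = 585 μatm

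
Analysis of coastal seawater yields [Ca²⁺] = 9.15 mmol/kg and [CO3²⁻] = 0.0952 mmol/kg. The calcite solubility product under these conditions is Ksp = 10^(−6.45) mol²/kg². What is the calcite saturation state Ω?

Ksp = 10^(−6.45) = 3.548×10^-7
Ω = [Ca²⁺][CO3²⁻]/Ksp = (9.15×10^-3)(0.0952×10^-3) / 3.548×10^-7 = 2.46

Ω = 2.46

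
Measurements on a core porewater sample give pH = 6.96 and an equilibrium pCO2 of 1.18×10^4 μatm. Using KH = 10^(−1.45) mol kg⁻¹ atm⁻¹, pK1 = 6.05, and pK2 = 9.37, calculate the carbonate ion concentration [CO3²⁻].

[CO3²⁻] = 13.2 μmol/kg

[CO2*] = KH · pCO2 = 10^(−1.45) × 1.18×10^4×10^-6 = 4.187×10^-4 mol/kg
α₀ = 1/(1 + K1/[H⁺] + K1K2/[H⁺]²) = 1/(1 + 10^+0.91 + 10^-1.50) = 0.1092
DIC = [CO2*]/α₀ = 4.187×10^-4 / 0.1092 = 3.835 mmol/kg
[CO3²⁻] = α₂·DIC; α₂ = 0.003452, so [CO3²⁻] = 0.003452 × 3.835 = 0.0132 mmol/kg = 13.2 μmol/kg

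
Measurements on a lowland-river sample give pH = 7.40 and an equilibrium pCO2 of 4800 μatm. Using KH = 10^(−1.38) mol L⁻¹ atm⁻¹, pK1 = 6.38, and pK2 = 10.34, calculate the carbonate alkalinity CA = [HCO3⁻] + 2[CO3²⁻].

[CO2*] = KH · pCO2 = 10^(−1.38) × 4800×10^-6 = 2.001×10^-4 mol/L
α₀ = 1/(1 + K1/[H⁺] + K1K2/[H⁺]²) = 1/(1 + 10^+1.02 + 10^-1.92) = 0.08708
DIC = [CO2*]/α₀ = 2.001×10^-4 / 0.08708 = 2.298 mmol/L
CA = (α₁ + 2α₂)·DIC = (0.9119 + 2×0.001047) × 2.298 = 2.10 mmol/L

CA = 2.10 mmol/L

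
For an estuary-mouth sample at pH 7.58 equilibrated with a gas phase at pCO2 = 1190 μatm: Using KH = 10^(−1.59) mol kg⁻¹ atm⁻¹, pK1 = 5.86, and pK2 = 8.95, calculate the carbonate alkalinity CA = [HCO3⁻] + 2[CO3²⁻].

CA = 1.74 mmol/kg

[CO2*] = KH · pCO2 = 10^(−1.59) × 1190×10^-6 = 3.059×10^-5 mol/kg
α₀ = 1/(1 + K1/[H⁺] + K1K2/[H⁺]²) = 1/(1 + 10^+1.72 + 10^+0.35) = 0.01795
DIC = [CO2*]/α₀ = 3.059×10^-5 / 0.01795 = 1.704 mmol/kg
CA = (α₁ + 2α₂)·DIC = (0.9419 + 2×0.04018) × 1.704 = 1.74 mmol/kg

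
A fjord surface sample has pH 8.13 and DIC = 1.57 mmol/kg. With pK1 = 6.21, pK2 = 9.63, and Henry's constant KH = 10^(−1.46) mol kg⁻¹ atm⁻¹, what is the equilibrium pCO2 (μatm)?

α₀ = 1 / (1 + K1/[H⁺] + K1K2/[H⁺]²) = 1 / (1 + 10^+1.92 + 10^+0.42)
   = 1 / (1 + 83.176 + 2.6303) = 1/86.807 = 0.01152
[CO2*] = α₀ × DIC = 0.01152 × 1.57 = 0.01809 mmol/kg = 18.09 μmol/kg
pCO2 = [CO2*]/KH = 1.809×10^-5 / 3.467×10^-2 = 522 μatm

pCO2 = 522 μatm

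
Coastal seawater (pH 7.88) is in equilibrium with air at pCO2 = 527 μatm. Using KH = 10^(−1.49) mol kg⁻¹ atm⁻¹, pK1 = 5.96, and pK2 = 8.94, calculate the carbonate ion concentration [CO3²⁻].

[CO2*] = KH · pCO2 = 10^(−1.49) × 527×10^-6 = 1.705×10^-5 mol/kg
α₀ = 1/(1 + K1/[H⁺] + K1K2/[H⁺]²) = 1/(1 + 10^+1.92 + 10^+0.86) = 0.01094
DIC = [CO2*]/α₀ = 1.705×10^-5 / 0.01094 = 1.559 mmol/kg
[CO3²⁻] = α₂·DIC; α₂ = 0.07924, so [CO3²⁻] = 0.07924 × 1.559 = 0.124 mmol/kg

[CO3²⁻] = 0.124 mmol/kg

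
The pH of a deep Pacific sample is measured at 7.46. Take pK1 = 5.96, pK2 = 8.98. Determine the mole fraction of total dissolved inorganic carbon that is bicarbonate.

α₁ = 1 / (1 + [H⁺]/K1 + K2/[H⁺]) = 1 / (1 + 10^-1.50 + 10^-1.52)
   = 1 / (1 + 0.031623 + 0.030200) = 1/1.0618 = 0.9418

α₁ = 0.942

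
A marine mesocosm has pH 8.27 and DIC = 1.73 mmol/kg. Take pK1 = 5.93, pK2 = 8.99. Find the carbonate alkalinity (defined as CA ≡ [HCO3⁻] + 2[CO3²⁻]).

CA = [HCO3⁻] + 2[CO3²⁻] = (α₁ + 2α₂)·DIC
At pH 8.27: [H⁺]/K1 = 10^-2.34 = 0.0045709, K2/[H⁺] = 10^-0.72 = 0.19055
α₁ = 1/(1 + 0.0045709 + 0.19055) = 1/1.1951 = 0.8367; α₂ = α₁·K2/[H⁺] = 0.1594
α₁ + 2α₂ = 1.1556
CA = 1.1556 × 1.73 = 2.00 mmol/kg

CA = 2.00 mmol/kg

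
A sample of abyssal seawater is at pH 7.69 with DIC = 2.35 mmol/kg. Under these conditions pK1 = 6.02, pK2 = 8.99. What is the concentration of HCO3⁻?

α₁ = 1 / (1 + [H⁺]/K1 + K2/[H⁺]) = 1 / (1 + 10^-1.67 + 10^-1.30)
   = 1 / (1 + 0.021380 + 0.050119) = 1/1.0715 = 0.9333
[HCO3⁻] = α₁ × DIC = 0.9333 × 2.35 = 2.19 mmol/kg

[HCO3⁻] = 2.19 mmol/kg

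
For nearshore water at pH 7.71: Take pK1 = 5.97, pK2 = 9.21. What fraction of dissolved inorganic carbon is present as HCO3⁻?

α₁ = 0.953

α₁ = 1 / (1 + [H⁺]/K1 + K2/[H⁺]) = 1 / (1 + 10^-1.74 + 10^-1.50)
   = 1 / (1 + 0.018197 + 0.031623) = 1/1.0498 = 0.9525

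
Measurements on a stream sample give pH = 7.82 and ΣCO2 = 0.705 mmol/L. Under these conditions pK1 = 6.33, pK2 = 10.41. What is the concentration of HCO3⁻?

α₁ = 1 / (1 + [H⁺]/K1 + K2/[H⁺]) = 1 / (1 + 10^-1.49 + 10^-2.59)
   = 1 / (1 + 0.032359 + 0.0025704) = 1/1.0349 = 0.9662
[HCO3⁻] = α₁ × DIC = 0.9662 × 0.705 = 0.681 mmol/L

[HCO3⁻] = 0.681 mmol/L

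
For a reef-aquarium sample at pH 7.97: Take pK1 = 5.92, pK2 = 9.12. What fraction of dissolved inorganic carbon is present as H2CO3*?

α₀ = 1 / (1 + K1/[H⁺] + K1K2/[H⁺]²) = 1 / (1 + 10^+2.05 + 10^+0.90)
   = 1 / (1 + 112.20 + 7.9433) = 1/121.15 = 0.008255

α₀ = 0.00825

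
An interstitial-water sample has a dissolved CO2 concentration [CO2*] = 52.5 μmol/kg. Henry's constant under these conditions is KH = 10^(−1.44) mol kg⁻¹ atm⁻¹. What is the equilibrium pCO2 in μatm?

KH = 10^(−1.44) = 3.631×10^-2 mol kg⁻¹ atm⁻¹
pCO2 = [CO2*]/KH = 52.5×10^-6 / 3.631×10^-2 = 1.45×10^-3 atm = 1450 μatm

pCO2 = 1450 μatm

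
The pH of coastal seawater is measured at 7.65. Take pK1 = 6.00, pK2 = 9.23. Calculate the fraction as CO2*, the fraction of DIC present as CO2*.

α₀ = 1 / (1 + K1/[H⁺] + K1K2/[H⁺]²) = 1 / (1 + 10^+1.65 + 10^+0.07)
   = 1 / (1 + 44.668 + 1.1749) = 1/46.843 = 0.02135

α₀ = 0.0213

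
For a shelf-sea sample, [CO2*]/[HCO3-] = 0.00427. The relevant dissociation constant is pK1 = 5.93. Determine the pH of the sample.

pH = 8.30

From K1 = [H⁺][HCO3-]/[CO2*]:  pH = pK1 − log₁₀([CO2*]/[HCO3-])
log₁₀(0.00427) = -2.370
pH = 5.93 − (-2.370) = 8.30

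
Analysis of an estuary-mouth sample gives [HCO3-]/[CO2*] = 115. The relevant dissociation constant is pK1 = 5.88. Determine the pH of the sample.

From K1 = [H⁺][HCO3-]/[CO2*]:  pH = pK1 + log₁₀([HCO3-]/[CO2*])
log₁₀(115) = +2.061
pH = 5.88 + (+2.061) = 7.94

pH = 7.94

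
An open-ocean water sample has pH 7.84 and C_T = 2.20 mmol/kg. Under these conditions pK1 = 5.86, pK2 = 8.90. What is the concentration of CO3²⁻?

[CO3²⁻] = 0.175 mmol/kg

α₂ = 1 / (1 + [H⁺]/K2 + [H⁺]²/(K1K2)) = 1 / (1 + 10^+1.06 + 10^-0.92)
   = 1 / (1 + 11.482 + 0.12023) = 1/12.602 = 0.07935
[CO3²⁻] = α₂ × DIC = 0.07935 × 2.20 = 0.175 mmol/kg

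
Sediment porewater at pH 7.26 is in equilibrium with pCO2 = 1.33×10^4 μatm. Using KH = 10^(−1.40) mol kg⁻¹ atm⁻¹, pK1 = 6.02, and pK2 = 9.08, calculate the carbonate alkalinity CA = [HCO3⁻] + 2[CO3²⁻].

CA = 9.48 mmol/kg

[CO2*] = KH · pCO2 = 10^(−1.40) × 1.33×10^4×10^-6 = 5.295×10^-4 mol/kg
α₀ = 1/(1 + K1/[H⁺] + K1K2/[H⁺]²) = 1/(1 + 10^+1.24 + 10^-0.58) = 0.05365
DIC = [CO2*]/α₀ = 5.295×10^-4 / 0.05365 = 9.870 mmol/kg
CA = (α₁ + 2α₂)·DIC = (0.9322 + 2×0.01411) × 9.870 = 9.48 mmol/kg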